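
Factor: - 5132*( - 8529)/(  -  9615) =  - 2^2*5^(-1) * 641^(- 1)*1283^1*2843^1 = - 14590276/3205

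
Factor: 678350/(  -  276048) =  - 339175/138024=- 2^( - 3) * 3^( - 5)*5^2*71^( - 1 )*13567^1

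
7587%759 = 756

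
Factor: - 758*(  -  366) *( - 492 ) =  - 136494576 = - 2^4 * 3^2 * 41^1 * 61^1*379^1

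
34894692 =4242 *8226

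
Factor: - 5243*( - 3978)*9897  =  2^1 * 3^3* 7^2*13^1*17^1 * 107^1 * 3299^1 = 206418304638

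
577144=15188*38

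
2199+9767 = 11966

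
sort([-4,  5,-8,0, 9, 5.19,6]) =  [-8 ,-4,  0, 5,5.19, 6, 9] 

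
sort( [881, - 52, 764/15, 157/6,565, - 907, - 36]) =[ - 907, - 52,- 36 , 157/6,  764/15,565,881 ]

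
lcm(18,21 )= 126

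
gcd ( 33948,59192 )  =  4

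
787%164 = 131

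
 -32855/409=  - 81 + 274/409  =  -80.33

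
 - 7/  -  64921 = 7/64921 = 0.00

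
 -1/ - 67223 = 1/67223 = 0.00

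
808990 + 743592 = 1552582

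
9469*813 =7698297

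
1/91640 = 1/91640 =0.00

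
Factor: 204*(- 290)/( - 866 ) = 2^2*3^1*5^1*17^1*29^1 * 433^( - 1) = 29580/433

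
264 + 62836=63100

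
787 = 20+767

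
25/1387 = 25/1387=   0.02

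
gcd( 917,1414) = 7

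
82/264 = 41/132 = 0.31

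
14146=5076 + 9070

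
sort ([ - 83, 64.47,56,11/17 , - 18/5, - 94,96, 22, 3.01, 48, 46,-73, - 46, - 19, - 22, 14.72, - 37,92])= [ - 94, - 83, - 73, - 46, - 37, - 22, - 19, - 18/5,11/17, 3.01,14.72, 22, 46, 48, 56,64.47, 92,96]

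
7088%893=837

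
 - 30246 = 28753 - 58999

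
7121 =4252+2869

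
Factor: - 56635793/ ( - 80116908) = 2^( - 2 )*3^( - 1)*29^( - 1 ) * 2011^1*28163^1 *230221^( - 1 )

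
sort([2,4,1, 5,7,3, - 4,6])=[-4,1, 2,3,4,5,6,7]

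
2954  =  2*1477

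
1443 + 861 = 2304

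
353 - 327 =26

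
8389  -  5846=2543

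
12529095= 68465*183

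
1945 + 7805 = 9750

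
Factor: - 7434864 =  - 2^4*3^2*51631^1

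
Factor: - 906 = -2^1*3^1*151^1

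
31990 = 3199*10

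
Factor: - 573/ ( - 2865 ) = 1/5= 5^( - 1 ) 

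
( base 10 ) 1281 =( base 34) 13n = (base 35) 11L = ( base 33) 15R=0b10100000001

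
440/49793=440/49793=0.01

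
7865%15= 5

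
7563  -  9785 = - 2222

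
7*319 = 2233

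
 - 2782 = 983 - 3765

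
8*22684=181472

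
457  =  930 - 473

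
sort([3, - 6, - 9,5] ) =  [-9, - 6,3, 5]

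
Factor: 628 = 2^2*157^1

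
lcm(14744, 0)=0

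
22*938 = 20636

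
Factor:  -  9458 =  - 2^1*4729^1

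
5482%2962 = 2520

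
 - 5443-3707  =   - 9150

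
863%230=173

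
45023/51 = 882 + 41/51 =882.80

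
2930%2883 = 47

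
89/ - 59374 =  - 89/59374 = - 0.00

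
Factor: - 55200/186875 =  - 2^5 * 3^1*5^( - 2 )*13^(-1 )=- 96/325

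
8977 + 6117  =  15094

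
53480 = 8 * 6685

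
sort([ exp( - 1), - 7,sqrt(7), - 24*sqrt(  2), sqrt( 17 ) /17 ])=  [ - 24*sqrt( 2),  -  7,sqrt( 17 ) /17,exp(- 1), sqrt( 7)]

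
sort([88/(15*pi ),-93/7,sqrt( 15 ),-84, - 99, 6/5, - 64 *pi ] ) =[-64 *pi, - 99 , - 84,-93/7,6/5,88/ (15*pi),sqrt(15 )]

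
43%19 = 5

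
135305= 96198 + 39107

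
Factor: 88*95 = 8360 = 2^3*5^1*11^1*19^1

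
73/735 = 73/735  =  0.10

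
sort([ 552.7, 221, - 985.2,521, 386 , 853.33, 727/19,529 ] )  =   [ -985.2,  727/19 , 221,386, 521,529, 552.7,853.33 ] 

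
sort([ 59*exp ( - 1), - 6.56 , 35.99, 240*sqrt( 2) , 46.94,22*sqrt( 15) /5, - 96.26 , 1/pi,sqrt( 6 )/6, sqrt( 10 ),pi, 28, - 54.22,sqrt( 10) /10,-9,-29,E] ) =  [-96.26,  -  54.22, - 29, - 9, - 6.56,sqrt( 10)/10  ,  1/pi, sqrt( 6 ) /6, E,  pi,sqrt ( 10),22*sqrt( 15 ) /5,59*exp(-1),28,35.99,46.94,240*sqrt( 2 )]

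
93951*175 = 16441425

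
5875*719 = 4224125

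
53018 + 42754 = 95772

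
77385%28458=20469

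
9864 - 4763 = 5101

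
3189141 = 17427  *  183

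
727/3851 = 727/3851 =0.19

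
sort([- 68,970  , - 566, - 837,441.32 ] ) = [  -  837, - 566, - 68,441.32,970]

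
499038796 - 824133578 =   -  325094782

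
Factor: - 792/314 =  - 396/157=-2^2*3^2 *11^1*157^ ( - 1 )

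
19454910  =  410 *47451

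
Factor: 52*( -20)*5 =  - 5200=- 2^4*5^2 * 13^1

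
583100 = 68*8575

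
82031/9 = 9114 +5/9 = 9114.56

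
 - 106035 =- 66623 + -39412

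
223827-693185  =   - 469358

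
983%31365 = 983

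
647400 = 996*650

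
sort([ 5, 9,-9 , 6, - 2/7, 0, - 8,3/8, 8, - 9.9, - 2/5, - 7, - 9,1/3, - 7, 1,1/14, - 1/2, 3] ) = [- 9.9 , - 9, - 9, - 8, - 7, - 7 , - 1/2,- 2/5, - 2/7, 0, 1/14, 1/3, 3/8, 1, 3, 5,6, 8,9]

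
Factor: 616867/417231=3^( -5)*17^( - 1)*53^1 * 101^( - 1 ) * 103^1*113^1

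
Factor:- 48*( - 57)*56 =153216 = 2^7 * 3^2 * 7^1 *19^1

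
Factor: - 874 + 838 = -2^2*3^2 = - 36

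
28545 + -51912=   -  23367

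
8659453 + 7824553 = 16484006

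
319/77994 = 319/77994 = 0.00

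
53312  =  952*56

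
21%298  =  21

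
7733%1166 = 737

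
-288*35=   -  10080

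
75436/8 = 18859/2  =  9429.50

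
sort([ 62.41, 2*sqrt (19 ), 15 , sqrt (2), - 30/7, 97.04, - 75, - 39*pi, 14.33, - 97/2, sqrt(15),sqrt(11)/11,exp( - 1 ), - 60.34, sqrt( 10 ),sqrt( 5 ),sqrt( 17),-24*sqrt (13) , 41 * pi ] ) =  [ - 39*pi,-24*sqrt( 13), - 75, - 60.34, - 97/2, - 30/7, sqrt( 11)/11,exp( - 1) , sqrt (2 ),  sqrt(5 ), sqrt (10 ), sqrt(15), sqrt( 17), 2*sqrt(19), 14.33, 15, 62.41, 97.04,41*pi ]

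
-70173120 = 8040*( - 8728)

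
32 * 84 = 2688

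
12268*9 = 110412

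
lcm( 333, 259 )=2331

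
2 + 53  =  55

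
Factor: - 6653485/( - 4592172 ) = 2^(-2) *3^( - 1 )*5^1*13^( - 1 )*191^1*6967^1*29437^( - 1)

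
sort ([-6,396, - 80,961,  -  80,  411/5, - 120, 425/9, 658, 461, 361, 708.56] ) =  [ - 120, - 80, - 80, - 6,425/9  ,  411/5,361,396,461, 658, 708.56, 961]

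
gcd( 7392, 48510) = 462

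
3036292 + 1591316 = 4627608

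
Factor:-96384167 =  - 11^1*131^1*211^1*317^1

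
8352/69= 121+1/23= 121.04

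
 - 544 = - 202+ - 342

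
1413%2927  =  1413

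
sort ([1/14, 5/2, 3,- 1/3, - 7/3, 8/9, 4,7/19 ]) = [  -  7/3, - 1/3, 1/14 , 7/19 , 8/9, 5/2,3,4]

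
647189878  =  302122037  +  345067841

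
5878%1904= 166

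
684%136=4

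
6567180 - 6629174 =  -61994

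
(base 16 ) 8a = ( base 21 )6c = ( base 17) 82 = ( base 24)5i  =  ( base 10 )138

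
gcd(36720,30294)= 918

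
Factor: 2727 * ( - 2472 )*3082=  - 2^4*3^4 * 23^1  *  67^1* 101^1 * 103^1 = - 20776205808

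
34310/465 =6862/93 = 73.78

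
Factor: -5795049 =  -3^1*13^1 *139^1*1069^1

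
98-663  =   - 565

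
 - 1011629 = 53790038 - 54801667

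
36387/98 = 371 + 29/98 = 371.30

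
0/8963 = 0 = 0.00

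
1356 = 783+573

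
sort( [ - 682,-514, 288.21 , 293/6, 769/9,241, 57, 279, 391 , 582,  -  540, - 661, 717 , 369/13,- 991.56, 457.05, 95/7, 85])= [ - 991.56,-682,-661, - 540, - 514, 95/7, 369/13, 293/6, 57 , 85, 769/9,241, 279, 288.21, 391,457.05, 582, 717 ]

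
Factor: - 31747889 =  - 23^1*43^1*47^1 * 683^1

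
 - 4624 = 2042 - 6666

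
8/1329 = 8/1329 =0.01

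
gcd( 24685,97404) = 1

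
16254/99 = 164+ 2/11 = 164.18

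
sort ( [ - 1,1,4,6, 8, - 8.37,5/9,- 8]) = [-8.37, - 8,-1, 5/9, 1,4, 6, 8]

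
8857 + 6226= 15083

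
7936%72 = 16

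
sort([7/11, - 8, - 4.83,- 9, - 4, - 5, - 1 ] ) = [-9, - 8,-5,-4.83,- 4, - 1,7/11 ] 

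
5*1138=5690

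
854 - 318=536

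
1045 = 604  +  441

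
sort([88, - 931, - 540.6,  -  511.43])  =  [ - 931, - 540.6, - 511.43, 88]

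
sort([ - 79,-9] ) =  [-79, - 9 ]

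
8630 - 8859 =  - 229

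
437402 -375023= 62379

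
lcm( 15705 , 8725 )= 78525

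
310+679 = 989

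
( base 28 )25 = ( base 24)2D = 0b111101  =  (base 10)61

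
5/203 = 5/203 = 0.02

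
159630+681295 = 840925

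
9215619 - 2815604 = 6400015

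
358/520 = 179/260  =  0.69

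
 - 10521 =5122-15643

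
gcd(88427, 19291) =1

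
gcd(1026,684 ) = 342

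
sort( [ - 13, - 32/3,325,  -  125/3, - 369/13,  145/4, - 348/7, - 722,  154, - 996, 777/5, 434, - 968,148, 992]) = [ - 996, - 968, - 722,  -  348/7, - 125/3,-369/13, - 13, - 32/3,145/4,148, 154, 777/5,325,434,992 ] 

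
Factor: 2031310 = 2^1*5^1*71^1*2861^1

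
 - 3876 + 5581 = 1705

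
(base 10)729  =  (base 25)144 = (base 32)MP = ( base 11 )603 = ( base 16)2D9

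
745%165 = 85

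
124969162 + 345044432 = 470013594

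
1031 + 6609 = 7640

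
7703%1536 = 23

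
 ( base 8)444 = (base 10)292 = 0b100100100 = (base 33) 8s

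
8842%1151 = 785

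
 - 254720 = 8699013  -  8953733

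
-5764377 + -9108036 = -14872413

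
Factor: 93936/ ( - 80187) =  - 2^4*19^1*103^1 * 26729^( - 1) = - 31312/26729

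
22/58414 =11/29207 = 0.00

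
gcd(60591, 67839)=3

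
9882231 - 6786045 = 3096186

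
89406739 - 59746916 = 29659823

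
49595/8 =49595/8 = 6199.38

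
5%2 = 1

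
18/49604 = 9/24802 =0.00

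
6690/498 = 13 +36/83 = 13.43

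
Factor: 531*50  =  2^1*3^2* 5^2*59^1 = 26550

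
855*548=468540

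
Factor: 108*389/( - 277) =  -2^2* 3^3*277^ ( - 1 )*389^1 = -42012/277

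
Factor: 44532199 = 2213^1 *20123^1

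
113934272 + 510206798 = 624141070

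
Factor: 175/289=5^2*7^1 *17^(  -  2) 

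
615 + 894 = 1509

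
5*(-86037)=-430185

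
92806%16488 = 10366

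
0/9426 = 0=0.00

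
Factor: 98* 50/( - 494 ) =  - 2450/247=- 2^1*5^2*7^2*13^( - 1 )*19^(-1)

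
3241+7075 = 10316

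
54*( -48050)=- 2594700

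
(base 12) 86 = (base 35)2w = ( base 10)102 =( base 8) 146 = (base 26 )3o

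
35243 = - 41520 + 76763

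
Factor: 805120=2^8 * 5^1 *17^1*37^1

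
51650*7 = 361550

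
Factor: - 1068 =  - 2^2*3^1 *89^1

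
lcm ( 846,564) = 1692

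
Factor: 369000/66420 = 2^1 * 3^ ( - 2)*5^2 =50/9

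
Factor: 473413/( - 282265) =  - 5^( - 1)*389^1*1217^1*56453^( - 1)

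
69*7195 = 496455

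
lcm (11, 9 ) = 99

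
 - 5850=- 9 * 650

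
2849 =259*11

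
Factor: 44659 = 17^1*37^1*71^1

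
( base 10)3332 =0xD04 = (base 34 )2u0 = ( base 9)4512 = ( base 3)11120102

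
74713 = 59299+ 15414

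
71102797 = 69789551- - 1313246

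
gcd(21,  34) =1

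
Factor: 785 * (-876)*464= - 319074240 = -2^6*3^1*5^1*29^1*73^1 * 157^1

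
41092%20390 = 312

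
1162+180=1342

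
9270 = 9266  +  4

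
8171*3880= 31703480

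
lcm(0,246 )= 0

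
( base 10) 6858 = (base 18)1330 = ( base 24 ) bli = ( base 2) 1101011001010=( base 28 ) 8kq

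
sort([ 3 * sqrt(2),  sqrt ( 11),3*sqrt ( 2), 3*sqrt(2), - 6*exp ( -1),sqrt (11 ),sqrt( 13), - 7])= [-7,  -  6*exp( - 1),  sqrt( 11),sqrt ( 11),sqrt(13),3 *sqrt(  2), 3*sqrt( 2),3*sqrt ( 2) ] 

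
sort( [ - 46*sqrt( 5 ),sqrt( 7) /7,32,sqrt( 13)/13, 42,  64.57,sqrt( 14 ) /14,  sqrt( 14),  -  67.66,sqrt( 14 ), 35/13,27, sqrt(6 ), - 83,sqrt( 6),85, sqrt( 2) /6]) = [ - 46*sqrt( 5), - 83, - 67.66,sqrt( 2 )/6,  sqrt(14 ) /14, sqrt( 13) /13, sqrt( 7)/7,sqrt( 6), sqrt(6), 35/13,sqrt( 14),sqrt( 14 ),27,32, 42,64.57,85]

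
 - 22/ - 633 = 22/633 = 0.03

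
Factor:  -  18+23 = 5^1 = 5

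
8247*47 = 387609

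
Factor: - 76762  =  -2^1* 7^1*5483^1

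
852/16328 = 213/4082 = 0.05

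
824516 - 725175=99341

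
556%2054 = 556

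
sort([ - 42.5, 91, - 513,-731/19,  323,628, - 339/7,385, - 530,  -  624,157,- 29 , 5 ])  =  [ - 624 ,-530, - 513, - 339/7, - 42.5, - 731/19,-29, 5,91, 157, 323,385,628 ]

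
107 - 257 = - 150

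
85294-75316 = 9978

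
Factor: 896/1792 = 2^( - 1) = 1/2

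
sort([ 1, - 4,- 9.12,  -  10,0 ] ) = [ - 10, - 9.12, - 4,0,1 ]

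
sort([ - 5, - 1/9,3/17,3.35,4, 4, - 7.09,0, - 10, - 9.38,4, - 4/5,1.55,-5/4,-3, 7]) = [-10,-9.38, - 7.09, - 5, - 3,  -  5/4, - 4/5, - 1/9,0,3/17 , 1.55, 3.35,4 , 4, 4, 7 ]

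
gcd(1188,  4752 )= 1188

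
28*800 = 22400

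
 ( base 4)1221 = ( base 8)151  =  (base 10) 105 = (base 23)4d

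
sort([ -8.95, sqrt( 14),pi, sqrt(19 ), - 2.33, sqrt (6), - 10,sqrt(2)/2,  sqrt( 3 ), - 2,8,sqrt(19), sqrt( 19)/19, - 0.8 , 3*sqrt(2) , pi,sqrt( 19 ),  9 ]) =[-10, - 8.95, - 2.33, - 2, - 0.8, sqrt(19)/19,sqrt (2 ) /2,sqrt(3), sqrt ( 6), pi, pi, sqrt(14),3*sqrt(2), sqrt(19 ), sqrt(19), sqrt (19),8, 9 ] 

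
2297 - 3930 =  - 1633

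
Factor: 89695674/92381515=2^1*3^5*5^( - 1) * 19^(-1)*383^( - 1)*2539^ (  -  1)*184559^1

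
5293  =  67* 79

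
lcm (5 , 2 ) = 10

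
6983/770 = 9 + 53/770 = 9.07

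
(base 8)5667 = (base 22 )647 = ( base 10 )2999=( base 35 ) 2FO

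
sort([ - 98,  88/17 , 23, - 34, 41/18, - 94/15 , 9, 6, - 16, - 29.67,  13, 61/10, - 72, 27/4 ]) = [  -  98, - 72, - 34, -29.67, - 16, - 94/15, 41/18, 88/17, 6, 61/10,27/4, 9 , 13,23] 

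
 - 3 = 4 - 7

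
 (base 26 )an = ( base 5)2113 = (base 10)283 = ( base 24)BJ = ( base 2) 100011011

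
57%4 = 1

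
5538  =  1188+4350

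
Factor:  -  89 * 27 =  - 3^3 * 89^1 = - 2403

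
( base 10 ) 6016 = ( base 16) 1780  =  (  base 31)682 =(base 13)297A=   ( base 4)1132000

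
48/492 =4/41=0.10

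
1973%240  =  53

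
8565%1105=830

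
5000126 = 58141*86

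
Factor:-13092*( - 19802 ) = 2^3*3^1*1091^1* 9901^1 =259247784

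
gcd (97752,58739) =1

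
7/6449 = 7/6449 = 0.00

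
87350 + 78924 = 166274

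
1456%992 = 464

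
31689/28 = 4527/4 = 1131.75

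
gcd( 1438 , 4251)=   1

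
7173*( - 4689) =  - 33634197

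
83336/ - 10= - 41668/5 = - 8333.60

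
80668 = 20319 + 60349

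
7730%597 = 566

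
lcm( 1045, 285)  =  3135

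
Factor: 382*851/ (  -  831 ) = - 2^1*3^( - 1 )*23^1*37^1*191^1*277^ (  -  1) = -325082/831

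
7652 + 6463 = 14115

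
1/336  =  1/336 = 0.00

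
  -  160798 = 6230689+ - 6391487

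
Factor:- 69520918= -2^1 * 439^1 * 79181^1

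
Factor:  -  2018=  -  2^1 *1009^1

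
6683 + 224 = 6907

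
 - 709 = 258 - 967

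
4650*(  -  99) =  - 460350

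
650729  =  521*1249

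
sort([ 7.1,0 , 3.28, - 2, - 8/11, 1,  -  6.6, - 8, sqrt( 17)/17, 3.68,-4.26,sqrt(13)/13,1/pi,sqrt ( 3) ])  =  [  -  8, - 6.6,-4.26, - 2, - 8/11,0, sqrt(17)/17,sqrt(13 ) /13, 1/pi,  1, sqrt(3 ),3.28, 3.68, 7.1]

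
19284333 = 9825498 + 9458835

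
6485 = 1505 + 4980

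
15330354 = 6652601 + 8677753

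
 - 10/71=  - 1  +  61/71=-  0.14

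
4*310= 1240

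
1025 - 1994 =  - 969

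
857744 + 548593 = 1406337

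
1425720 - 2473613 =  - 1047893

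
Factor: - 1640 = -2^3 * 5^1*41^1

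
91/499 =91/499= 0.18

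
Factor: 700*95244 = 66670800 = 2^4*3^1  *5^2*7^1*7937^1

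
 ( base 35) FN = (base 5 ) 4143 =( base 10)548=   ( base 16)224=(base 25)ln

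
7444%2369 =337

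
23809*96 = 2285664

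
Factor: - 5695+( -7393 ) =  - 13088 = - 2^5*409^1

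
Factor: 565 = 5^1*113^1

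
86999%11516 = 6387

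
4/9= 4/9 = 0.44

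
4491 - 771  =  3720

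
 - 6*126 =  - 756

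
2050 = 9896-7846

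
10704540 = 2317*4620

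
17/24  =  17/24 = 0.71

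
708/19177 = 708/19177 = 0.04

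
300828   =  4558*66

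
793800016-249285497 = 544514519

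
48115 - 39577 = 8538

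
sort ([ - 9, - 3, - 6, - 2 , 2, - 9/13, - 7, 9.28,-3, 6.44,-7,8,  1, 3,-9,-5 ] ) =[ - 9, - 9, - 7, - 7, - 6, - 5, - 3, - 3, - 2, - 9/13 , 1,2 , 3,6.44 , 8 , 9.28 ] 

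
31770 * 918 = 29164860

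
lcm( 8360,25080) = 25080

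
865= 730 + 135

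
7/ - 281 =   -  7/281 = - 0.02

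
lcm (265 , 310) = 16430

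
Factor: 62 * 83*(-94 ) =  - 2^2*31^1*47^1*83^1 =- 483724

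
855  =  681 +174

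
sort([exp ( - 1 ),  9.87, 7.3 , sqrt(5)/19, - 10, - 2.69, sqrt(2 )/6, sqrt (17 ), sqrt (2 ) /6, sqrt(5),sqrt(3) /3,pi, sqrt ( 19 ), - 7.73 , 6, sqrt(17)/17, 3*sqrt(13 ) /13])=[ - 10, - 7.73, - 2.69, sqrt(5) /19, sqrt( 2 ) /6 , sqrt( 2)/6,sqrt ( 17)/17 , exp( - 1), sqrt( 3) /3, 3*sqrt(13) /13, sqrt( 5 ),pi, sqrt( 17),sqrt( 19 ),6,7.3,  9.87 ]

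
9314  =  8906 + 408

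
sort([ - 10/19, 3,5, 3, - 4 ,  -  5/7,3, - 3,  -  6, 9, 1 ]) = [  -  6, - 4, - 3, - 5/7, -10/19, 1 , 3,3,  3, 5,  9 ] 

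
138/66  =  2 + 1/11 = 2.09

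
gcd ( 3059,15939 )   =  161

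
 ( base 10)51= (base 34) 1h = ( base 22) 27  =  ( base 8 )63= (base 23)25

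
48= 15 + 33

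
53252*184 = 9798368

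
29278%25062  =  4216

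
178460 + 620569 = 799029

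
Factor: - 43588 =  -2^2*17^1*641^1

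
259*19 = 4921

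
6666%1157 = 881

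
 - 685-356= - 1041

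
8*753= 6024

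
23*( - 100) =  - 2300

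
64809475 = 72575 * 893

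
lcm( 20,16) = 80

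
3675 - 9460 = - 5785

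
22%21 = 1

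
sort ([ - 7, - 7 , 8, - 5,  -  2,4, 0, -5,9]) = [-7, -7, - 5,  -  5, - 2,0,4,8, 9 ]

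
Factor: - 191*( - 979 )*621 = 3^3 * 11^1*23^1 * 89^1*191^1 = 116120169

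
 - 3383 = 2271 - 5654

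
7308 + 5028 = 12336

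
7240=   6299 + 941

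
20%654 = 20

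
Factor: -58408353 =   -  3^2*1123^1*5779^1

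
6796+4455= 11251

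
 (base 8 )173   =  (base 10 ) 123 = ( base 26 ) 4J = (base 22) 5d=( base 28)4B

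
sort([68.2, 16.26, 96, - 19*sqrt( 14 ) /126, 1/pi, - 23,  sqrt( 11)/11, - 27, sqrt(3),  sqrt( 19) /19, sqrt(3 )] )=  [ - 27, - 23,-19*sqrt(14) /126,sqrt( 19)/19, sqrt(11)/11, 1/pi, sqrt(3), sqrt(3), 16.26,68.2,96]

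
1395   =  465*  3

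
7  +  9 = 16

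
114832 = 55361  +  59471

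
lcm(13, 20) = 260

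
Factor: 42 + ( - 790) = -2^2*11^1*17^1= -748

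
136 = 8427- 8291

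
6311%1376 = 807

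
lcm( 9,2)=18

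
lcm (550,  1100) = 1100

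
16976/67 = 253 + 25/67 = 253.37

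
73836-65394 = 8442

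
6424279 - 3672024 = 2752255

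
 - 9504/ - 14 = 4752/7 = 678.86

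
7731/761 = 10+ 121/761 = 10.16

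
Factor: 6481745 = 5^1*23^1*157^1*359^1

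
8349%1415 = 1274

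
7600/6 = 3800/3 = 1266.67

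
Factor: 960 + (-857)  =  103^1 =103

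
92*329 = 30268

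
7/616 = 1/88= 0.01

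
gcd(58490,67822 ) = 2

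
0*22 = 0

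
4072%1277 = 241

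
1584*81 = 128304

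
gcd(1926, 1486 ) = 2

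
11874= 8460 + 3414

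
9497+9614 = 19111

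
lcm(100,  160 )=800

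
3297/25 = 131 + 22/25 = 131.88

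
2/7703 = 2/7703 = 0.00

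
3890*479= 1863310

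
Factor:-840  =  -2^3*3^1*5^1*7^1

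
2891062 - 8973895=-6082833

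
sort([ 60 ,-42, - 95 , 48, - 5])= [ - 95, - 42, - 5,48,  60 ]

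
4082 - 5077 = -995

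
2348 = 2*1174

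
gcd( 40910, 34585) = 5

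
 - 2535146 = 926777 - 3461923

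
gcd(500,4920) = 20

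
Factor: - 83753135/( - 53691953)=5^1*7^( - 1) * 17^1*83^( -1)*92413^(  -  1 )*985331^1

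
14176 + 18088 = 32264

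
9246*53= 490038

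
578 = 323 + 255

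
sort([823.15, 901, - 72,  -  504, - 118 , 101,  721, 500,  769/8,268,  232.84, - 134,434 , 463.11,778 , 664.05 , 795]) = [ - 504, - 134, - 118, - 72 , 769/8,101, 232.84,  268,434, 463.11 , 500,664.05,721,778, 795,823.15,901]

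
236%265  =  236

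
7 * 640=4480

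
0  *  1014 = 0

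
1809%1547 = 262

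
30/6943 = 30/6943 = 0.00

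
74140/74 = 1001 + 33/37 = 1001.89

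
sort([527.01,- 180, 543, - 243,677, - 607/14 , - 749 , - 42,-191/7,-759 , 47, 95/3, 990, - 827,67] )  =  [-827, - 759,  -  749 ,  -  243, - 180, - 607/14, - 42,-191/7, 95/3, 47, 67,527.01, 543,677,990] 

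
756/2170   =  54/155  =  0.35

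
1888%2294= 1888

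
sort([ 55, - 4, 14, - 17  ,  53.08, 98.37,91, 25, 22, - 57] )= [ - 57, -17, - 4,14,22, 25, 53.08,55 , 91, 98.37 ] 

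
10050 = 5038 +5012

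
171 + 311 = 482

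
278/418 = 139/209= 0.67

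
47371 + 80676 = 128047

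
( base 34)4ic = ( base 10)5248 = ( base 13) 2509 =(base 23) 9L4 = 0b1010010000000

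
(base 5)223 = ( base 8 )77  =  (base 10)63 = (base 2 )111111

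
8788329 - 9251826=  -  463497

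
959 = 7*137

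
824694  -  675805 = 148889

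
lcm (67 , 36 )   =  2412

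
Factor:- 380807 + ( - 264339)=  - 2^1*322573^1 = - 645146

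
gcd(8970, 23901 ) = 3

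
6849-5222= 1627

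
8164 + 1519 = 9683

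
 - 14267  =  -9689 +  - 4578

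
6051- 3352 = 2699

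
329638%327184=2454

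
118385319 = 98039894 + 20345425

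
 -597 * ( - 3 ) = 1791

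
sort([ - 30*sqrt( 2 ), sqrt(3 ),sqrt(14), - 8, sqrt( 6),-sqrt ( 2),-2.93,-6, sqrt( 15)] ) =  [ - 30 *sqrt(2 ), - 8, - 6, - 2.93, - sqrt( 2 ), sqrt(3),sqrt( 6), sqrt(14 ),sqrt ( 15)]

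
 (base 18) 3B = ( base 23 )2J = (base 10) 65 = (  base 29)27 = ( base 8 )101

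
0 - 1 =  - 1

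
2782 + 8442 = 11224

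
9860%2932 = 1064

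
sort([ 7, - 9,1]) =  [ - 9,  1,  7] 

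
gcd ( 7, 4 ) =1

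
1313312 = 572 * 2296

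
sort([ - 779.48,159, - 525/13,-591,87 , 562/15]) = [ - 779.48 ,  -  591, - 525/13,562/15,87, 159 ]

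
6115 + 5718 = 11833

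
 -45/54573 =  - 15/18191 = - 0.00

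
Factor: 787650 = 2^1*3^1 * 5^2 * 59^1* 89^1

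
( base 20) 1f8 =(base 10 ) 708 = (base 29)OC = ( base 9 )866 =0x2C4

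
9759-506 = 9253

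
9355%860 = 755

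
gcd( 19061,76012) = 1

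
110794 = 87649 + 23145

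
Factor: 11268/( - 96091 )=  - 36/307=- 2^2*3^2*307^( - 1)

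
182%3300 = 182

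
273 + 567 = 840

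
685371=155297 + 530074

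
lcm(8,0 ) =0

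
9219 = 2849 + 6370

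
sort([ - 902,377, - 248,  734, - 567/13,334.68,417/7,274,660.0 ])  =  [-902, - 248,  -  567/13,417/7,274, 334.68,377,660.0, 734 ]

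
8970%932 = 582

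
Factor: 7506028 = 2^2*1876507^1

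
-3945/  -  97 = 3945/97 = 40.67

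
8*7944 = 63552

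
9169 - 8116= 1053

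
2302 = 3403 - 1101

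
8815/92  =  8815/92=   95.82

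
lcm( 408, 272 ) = 816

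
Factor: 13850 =2^1*5^2*277^1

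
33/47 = 33/47 = 0.70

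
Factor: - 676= - 2^2*13^2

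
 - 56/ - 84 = 2/3  =  0.67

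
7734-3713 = 4021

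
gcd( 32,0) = 32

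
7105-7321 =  - 216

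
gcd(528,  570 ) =6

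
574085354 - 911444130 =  - 337358776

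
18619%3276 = 2239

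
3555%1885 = 1670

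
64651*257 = 16615307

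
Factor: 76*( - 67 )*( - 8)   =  40736 =2^5*19^1*67^1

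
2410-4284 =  - 1874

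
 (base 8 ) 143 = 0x63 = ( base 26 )3L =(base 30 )39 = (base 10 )99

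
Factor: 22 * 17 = 2^1*11^1*17^1 = 374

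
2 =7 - 5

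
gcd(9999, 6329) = 1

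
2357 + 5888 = 8245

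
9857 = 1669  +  8188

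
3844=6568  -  2724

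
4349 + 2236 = 6585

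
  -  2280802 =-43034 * 53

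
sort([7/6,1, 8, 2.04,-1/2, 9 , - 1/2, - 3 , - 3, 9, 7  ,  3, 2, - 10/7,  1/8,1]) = [ - 3, - 3, - 10/7, - 1/2  , - 1/2,1/8,  1,  1 , 7/6,  2 , 2.04, 3,7, 8,  9,  9 ]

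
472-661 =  - 189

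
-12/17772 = -1/1481 = - 0.00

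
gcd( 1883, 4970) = 7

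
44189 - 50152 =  - 5963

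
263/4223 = 263/4223  =  0.06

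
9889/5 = 9889/5 = 1977.80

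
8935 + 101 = 9036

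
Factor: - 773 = -773^1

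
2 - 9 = -7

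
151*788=118988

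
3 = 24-21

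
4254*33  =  140382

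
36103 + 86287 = 122390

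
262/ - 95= - 3 + 23/95= -2.76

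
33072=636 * 52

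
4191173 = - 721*(-5813 ) 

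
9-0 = 9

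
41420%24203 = 17217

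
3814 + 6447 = 10261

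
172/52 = 43/13=3.31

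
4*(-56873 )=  - 227492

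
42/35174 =21/17587 = 0.00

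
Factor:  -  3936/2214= - 2^4  *  3^( -2 ) = - 16/9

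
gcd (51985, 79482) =1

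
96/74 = 48/37 = 1.30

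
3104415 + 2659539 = 5763954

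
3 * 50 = 150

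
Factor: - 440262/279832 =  - 2^( - 2 )*3^3*7^( - 1)*19^ ( - 1)*31^1=   -837/532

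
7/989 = 7/989 = 0.01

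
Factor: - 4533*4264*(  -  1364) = 2^5*3^1*11^1*13^1*31^1*41^1*1511^1 = 26364363168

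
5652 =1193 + 4459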